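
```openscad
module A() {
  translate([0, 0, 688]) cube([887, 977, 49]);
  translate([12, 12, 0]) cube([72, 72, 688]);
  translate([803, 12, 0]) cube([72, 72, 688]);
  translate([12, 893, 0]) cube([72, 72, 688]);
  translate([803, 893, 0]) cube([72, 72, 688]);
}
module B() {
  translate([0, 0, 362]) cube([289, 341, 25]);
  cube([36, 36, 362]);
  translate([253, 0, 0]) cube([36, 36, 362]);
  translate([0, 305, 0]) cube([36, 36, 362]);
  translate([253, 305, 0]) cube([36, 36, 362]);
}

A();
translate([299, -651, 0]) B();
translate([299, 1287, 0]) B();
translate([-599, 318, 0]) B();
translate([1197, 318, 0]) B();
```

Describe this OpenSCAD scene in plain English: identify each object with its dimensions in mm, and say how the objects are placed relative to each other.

A is a table: top 887 mm (x) × 977 mm (y), 49 mm thick, upper face at z = 737 mm, on four 72×72 mm square legs, each inset 12 mm from the nearest pair of top edges, running from z = 0 to the bottom of the top.

B is a simple wooden stool: a rectangular seat 289 mm (x) by 341 mm (y), 25 mm thick, top face at z = 387 mm, on four square legs, each 36×36 mm in cross-section. The legs rest on z = 0, each flush with a corner of the seat.

Four stools sit around the table at the −y, +y, −x, +x sides.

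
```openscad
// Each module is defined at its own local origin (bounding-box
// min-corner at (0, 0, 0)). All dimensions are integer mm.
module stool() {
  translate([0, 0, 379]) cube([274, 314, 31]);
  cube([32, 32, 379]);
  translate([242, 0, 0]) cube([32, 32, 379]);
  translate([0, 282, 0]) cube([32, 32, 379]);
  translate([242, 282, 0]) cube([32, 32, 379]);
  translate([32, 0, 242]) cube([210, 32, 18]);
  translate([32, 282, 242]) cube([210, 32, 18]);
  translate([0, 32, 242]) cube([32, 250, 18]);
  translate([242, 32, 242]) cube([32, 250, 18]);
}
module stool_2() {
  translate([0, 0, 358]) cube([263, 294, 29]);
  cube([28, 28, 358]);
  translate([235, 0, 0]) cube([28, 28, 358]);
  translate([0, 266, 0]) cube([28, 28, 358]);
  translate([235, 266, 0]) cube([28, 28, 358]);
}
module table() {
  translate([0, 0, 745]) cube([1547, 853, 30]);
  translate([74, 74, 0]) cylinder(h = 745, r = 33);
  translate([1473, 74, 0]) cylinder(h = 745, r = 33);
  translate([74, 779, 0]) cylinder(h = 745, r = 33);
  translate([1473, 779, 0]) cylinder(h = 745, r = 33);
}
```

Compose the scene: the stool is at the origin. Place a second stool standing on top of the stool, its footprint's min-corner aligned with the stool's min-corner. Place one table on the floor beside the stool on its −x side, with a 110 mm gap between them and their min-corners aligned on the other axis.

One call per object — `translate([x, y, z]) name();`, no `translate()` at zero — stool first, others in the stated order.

stool();
translate([0, 0, 410]) stool_2();
translate([-1657, 0, 0]) table();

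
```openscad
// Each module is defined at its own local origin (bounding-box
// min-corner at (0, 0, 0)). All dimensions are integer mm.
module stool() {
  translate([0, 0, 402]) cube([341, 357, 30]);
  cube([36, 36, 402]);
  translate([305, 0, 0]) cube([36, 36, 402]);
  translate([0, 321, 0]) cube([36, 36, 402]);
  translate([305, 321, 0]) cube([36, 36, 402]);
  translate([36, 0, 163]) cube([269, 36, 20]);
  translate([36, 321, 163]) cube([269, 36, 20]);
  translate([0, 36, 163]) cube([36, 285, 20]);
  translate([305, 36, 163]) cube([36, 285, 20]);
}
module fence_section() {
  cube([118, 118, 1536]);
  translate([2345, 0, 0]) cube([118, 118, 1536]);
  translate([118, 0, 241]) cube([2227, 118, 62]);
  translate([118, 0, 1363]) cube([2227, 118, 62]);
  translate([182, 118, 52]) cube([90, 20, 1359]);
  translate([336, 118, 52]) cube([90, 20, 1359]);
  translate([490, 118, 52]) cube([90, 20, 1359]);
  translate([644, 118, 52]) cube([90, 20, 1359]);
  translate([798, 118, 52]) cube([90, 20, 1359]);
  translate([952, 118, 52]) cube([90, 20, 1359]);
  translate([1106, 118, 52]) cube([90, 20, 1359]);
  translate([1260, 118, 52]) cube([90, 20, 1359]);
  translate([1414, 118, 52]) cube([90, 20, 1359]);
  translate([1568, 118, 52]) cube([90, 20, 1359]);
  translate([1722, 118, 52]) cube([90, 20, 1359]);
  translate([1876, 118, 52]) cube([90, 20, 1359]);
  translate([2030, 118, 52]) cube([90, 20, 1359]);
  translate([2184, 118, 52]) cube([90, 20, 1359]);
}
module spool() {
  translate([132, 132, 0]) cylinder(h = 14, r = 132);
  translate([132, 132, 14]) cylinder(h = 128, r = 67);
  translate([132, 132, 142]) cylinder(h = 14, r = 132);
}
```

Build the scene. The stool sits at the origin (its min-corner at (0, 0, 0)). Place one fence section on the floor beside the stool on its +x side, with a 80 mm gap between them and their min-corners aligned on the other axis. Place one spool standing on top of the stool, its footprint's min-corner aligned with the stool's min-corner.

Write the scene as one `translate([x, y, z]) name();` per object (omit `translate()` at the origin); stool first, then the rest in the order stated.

stool();
translate([421, 0, 0]) fence_section();
translate([0, 0, 432]) spool();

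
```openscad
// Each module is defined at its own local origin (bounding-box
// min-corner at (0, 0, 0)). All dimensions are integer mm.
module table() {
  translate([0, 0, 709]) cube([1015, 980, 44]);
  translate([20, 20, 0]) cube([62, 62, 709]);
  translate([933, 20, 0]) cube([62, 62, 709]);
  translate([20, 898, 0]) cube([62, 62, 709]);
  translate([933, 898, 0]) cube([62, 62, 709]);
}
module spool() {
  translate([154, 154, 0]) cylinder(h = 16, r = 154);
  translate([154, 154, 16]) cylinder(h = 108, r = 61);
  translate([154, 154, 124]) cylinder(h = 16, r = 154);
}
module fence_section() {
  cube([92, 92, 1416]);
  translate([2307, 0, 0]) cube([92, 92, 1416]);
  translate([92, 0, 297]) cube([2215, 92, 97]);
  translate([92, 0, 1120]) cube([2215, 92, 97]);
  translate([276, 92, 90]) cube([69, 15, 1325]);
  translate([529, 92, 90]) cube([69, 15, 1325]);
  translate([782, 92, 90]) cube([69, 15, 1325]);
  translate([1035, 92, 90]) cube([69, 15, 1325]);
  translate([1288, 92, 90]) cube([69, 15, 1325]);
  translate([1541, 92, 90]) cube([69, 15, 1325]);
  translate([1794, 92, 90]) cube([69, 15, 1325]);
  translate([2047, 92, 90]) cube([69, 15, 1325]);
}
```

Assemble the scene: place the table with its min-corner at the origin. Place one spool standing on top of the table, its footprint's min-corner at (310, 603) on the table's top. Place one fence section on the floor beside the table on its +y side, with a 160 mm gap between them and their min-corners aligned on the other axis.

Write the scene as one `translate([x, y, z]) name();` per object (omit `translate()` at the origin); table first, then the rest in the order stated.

table();
translate([310, 603, 753]) spool();
translate([0, 1140, 0]) fence_section();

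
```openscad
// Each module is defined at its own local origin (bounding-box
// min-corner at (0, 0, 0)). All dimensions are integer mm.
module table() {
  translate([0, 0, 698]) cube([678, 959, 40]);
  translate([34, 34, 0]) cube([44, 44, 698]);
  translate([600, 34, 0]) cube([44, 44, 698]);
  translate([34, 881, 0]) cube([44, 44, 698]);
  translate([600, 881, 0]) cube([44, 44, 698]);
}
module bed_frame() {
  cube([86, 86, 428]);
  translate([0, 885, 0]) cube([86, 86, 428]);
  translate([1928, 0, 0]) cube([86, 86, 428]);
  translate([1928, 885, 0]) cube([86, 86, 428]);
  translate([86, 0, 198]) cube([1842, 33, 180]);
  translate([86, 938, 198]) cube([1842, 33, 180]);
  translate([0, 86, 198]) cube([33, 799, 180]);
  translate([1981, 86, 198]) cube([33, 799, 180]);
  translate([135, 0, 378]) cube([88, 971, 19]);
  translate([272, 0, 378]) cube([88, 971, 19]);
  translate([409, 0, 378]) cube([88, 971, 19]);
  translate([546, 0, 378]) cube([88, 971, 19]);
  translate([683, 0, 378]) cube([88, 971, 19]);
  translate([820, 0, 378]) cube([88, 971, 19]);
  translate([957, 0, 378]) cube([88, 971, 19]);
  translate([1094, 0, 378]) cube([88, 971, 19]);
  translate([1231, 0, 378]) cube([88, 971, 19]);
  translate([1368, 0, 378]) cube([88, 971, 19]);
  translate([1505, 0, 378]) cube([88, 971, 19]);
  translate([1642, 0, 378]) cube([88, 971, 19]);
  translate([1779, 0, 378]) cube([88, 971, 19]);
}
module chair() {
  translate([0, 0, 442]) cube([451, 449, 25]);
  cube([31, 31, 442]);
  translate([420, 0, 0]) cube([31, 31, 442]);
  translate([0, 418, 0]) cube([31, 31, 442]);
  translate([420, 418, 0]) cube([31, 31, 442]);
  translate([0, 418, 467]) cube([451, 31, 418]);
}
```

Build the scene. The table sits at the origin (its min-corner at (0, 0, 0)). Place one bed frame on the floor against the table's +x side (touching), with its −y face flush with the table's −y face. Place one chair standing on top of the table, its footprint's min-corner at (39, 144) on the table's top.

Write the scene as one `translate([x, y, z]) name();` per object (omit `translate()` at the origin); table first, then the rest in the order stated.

table();
translate([678, 0, 0]) bed_frame();
translate([39, 144, 738]) chair();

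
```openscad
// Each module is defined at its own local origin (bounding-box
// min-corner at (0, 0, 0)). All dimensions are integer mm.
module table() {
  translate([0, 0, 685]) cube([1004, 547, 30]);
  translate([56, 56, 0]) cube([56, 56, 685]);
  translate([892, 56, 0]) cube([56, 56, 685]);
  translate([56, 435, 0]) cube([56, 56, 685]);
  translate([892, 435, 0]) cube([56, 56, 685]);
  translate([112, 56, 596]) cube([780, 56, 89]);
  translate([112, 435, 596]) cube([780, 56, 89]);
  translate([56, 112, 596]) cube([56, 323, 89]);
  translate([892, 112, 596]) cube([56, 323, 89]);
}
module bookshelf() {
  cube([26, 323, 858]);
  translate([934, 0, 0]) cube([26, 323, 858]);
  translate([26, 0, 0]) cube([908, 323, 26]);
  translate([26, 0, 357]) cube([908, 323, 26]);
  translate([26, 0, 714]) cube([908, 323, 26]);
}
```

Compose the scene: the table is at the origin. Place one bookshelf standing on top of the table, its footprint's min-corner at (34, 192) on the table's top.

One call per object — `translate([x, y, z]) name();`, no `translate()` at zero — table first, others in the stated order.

table();
translate([34, 192, 715]) bookshelf();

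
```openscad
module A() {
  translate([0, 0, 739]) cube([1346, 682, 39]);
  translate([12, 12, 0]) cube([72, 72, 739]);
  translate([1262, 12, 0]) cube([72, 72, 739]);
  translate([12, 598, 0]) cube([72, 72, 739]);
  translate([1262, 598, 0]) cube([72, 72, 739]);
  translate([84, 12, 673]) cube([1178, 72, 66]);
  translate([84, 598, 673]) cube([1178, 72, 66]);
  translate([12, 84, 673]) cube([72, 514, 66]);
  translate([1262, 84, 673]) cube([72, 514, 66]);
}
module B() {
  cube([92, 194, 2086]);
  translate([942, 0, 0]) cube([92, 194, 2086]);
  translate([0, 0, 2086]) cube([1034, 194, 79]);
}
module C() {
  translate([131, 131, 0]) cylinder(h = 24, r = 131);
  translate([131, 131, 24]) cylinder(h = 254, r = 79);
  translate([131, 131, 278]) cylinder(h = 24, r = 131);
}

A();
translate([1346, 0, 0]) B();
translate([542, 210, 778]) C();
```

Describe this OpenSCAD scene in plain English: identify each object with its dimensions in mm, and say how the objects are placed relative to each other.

A is a table: top 1346 mm (x) × 682 mm (y), 39 mm thick, upper face at z = 778 mm, on four 72×72 mm square legs, each inset 12 mm from the nearest pair of top edges, running from z = 0 to the bottom of the top. Four apron rails, 72 mm thick and 66 mm tall, run between adjacent legs with their top edges flush with the underside of the top and their outer faces flush with the legs' outer faces.

B is a door frame. The clear opening is 850 mm wide and 2086 mm high. Two 92 mm wide jambs, 194 mm deep, stand either side of the opening from the floor to the top of the opening. A 79 mm thick head sits across the top of both jambs, spanning the full outside width of the frame.

C is a spool: two coaxial disc flanges of radius 131 mm and thickness 24 mm, joined by a core cylinder of radius 79 mm and height 254 mm. The lower flange rests on z = 0 and the three cylinders share a vertical axis.

The door frame is against the table's +x side, with their −y faces flush. The spool is on top of the table, centred.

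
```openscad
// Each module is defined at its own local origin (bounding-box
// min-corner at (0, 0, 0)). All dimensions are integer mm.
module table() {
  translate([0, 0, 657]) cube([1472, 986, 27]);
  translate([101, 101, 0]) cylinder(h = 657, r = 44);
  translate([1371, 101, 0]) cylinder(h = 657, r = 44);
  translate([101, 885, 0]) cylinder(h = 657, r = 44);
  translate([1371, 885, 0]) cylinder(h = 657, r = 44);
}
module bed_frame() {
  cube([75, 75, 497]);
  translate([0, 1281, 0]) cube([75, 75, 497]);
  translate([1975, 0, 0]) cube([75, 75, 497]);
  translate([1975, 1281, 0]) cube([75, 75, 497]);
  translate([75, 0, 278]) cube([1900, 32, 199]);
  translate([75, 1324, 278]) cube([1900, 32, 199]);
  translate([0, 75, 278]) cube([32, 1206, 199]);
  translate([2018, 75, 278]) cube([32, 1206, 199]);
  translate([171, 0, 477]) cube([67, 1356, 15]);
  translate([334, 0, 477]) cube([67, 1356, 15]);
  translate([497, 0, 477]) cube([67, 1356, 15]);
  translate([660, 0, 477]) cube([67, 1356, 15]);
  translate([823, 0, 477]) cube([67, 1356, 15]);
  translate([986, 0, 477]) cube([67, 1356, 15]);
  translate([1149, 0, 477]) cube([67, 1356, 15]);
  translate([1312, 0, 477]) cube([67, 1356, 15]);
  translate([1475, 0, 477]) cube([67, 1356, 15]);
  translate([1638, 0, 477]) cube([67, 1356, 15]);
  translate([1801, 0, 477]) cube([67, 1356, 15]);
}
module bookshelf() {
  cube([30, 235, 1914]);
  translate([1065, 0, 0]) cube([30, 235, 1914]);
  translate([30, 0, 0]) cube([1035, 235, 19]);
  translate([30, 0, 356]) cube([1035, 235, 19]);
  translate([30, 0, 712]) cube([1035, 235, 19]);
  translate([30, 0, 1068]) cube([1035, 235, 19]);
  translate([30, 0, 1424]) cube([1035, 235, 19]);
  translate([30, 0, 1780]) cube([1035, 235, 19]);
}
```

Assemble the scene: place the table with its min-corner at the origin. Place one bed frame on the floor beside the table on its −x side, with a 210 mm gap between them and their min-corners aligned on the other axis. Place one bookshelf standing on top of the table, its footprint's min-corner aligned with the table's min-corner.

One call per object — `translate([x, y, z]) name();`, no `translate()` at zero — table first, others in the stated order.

table();
translate([-2260, 0, 0]) bed_frame();
translate([0, 0, 684]) bookshelf();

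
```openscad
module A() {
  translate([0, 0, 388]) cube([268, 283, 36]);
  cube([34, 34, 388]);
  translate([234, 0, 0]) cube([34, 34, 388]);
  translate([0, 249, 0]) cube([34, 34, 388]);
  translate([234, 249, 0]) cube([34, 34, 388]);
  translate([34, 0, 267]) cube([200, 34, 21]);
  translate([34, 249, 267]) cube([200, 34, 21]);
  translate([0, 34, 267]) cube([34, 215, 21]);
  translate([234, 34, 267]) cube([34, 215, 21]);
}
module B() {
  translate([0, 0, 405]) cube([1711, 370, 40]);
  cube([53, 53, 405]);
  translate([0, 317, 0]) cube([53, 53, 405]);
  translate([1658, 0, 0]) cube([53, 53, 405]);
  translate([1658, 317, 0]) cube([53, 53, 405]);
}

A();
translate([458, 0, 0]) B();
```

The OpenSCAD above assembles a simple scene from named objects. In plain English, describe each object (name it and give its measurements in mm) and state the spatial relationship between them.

A is a simple wooden stool: a rectangular seat 268 mm (x) by 283 mm (y), 36 mm thick, top face at z = 424 mm, on four square legs, each 34×34 mm in cross-section. The legs rest on z = 0, each flush with a corner of the seat. Four stretchers, 34 mm wide and 21 mm tall, connect adjacent legs with their undersides at z = 267 mm, each running between the inner faces of the legs it joins and aligned with the legs' outer faces on the other axis.

B is a long wooden bench with a 1711 mm (x) × 370 mm (y) seat, 40 mm thick, its top surface 445 mm above the floor. Four 53 mm square legs at the seat corners, flush with the edges, run from z = 0 to the seat underside.

The bench is on the floor beside the stool on its +x side.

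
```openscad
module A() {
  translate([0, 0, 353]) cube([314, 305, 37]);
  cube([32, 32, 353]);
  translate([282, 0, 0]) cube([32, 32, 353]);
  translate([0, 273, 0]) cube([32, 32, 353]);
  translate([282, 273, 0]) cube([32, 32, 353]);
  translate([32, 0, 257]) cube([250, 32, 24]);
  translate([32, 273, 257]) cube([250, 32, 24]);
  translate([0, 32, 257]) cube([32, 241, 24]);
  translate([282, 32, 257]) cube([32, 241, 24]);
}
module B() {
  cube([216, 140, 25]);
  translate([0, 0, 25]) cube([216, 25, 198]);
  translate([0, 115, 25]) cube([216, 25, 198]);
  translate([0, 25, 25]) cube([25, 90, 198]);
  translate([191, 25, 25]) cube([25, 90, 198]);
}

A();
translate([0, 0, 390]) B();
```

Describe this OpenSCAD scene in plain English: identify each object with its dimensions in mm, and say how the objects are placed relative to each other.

A is a four-legged stool. The seat is a 314×305×37 mm slab whose top surface is at z = 390 mm; four square legs, each 32×32 mm in cross-section, run from the floor (z = 0) to the underside of the seat, each flush with a corner of the seat. Four stretchers, 32 mm wide and 24 mm tall, connect adjacent legs with their undersides at z = 257 mm, each running between the inner faces of the legs it joins and aligned with the legs' outer faces on the other axis.

B is an open-topped rectangular box: outside dimensions 216×140×223 mm, with a uniform wall and base thickness of 25 mm. The base is a full 216×140 slab on the floor; four walls sit on top of the base. The front and back walls (the −y and +y sides) span the full width; the two side walls fit between them.

The open box is on top of the stool.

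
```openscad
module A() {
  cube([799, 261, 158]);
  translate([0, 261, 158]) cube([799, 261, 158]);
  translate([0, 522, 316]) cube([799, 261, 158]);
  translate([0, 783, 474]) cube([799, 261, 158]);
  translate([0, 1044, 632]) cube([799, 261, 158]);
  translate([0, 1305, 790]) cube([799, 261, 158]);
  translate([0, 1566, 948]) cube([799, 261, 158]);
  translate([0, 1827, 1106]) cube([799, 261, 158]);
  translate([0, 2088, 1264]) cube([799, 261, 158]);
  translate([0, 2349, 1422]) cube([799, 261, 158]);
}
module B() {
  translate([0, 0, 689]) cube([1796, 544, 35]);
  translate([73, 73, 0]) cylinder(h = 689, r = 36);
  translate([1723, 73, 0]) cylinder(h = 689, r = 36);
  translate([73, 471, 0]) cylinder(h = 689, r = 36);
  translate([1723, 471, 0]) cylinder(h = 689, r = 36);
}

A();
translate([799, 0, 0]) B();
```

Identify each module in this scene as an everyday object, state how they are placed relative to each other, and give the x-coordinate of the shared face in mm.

A is a staircase. B is a table. The table is against the staircase's +x side, with their −y faces flush. The x-coordinate of the shared face is 799 mm.

The staircase's +x face and the table's −x face are both at x = 799 mm.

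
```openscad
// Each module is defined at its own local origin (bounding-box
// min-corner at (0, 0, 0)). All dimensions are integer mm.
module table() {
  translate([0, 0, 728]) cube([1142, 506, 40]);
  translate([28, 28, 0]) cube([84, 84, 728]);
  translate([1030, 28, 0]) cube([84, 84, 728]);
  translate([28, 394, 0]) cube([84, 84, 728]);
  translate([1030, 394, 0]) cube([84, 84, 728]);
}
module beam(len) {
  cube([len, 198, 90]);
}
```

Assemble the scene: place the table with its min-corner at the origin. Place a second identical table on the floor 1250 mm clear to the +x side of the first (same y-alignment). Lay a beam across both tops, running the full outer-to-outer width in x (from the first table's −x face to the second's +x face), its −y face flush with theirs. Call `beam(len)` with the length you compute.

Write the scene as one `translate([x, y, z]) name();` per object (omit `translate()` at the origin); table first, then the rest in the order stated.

table();
translate([2392, 0, 0]) table();
translate([0, 0, 768]) beam(3534);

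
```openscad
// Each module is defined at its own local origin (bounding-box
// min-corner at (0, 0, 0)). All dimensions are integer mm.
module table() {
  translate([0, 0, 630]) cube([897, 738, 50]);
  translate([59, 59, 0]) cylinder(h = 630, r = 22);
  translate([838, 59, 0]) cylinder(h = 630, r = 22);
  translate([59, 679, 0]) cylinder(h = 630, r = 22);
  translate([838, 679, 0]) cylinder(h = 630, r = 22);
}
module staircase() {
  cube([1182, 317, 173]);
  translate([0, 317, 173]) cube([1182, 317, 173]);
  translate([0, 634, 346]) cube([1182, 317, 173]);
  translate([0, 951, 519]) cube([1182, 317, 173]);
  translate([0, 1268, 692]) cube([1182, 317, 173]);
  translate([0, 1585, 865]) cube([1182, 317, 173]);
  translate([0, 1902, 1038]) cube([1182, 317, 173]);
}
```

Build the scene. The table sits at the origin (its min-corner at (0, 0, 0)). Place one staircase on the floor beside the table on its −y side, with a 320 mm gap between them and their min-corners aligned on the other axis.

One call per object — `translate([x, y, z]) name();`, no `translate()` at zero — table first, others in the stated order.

table();
translate([0, -2539, 0]) staircase();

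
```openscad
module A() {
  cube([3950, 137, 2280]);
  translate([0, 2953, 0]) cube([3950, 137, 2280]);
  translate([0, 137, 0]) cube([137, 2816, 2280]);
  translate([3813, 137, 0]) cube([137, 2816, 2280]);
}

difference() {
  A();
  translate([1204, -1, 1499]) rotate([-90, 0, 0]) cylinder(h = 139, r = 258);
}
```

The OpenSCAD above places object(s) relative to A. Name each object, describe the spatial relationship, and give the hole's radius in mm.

The subtracted cylinder has r = 258 mm.

A is a house frame. The house frame has a circular hole through its front wall. The hole's radius is 258 mm.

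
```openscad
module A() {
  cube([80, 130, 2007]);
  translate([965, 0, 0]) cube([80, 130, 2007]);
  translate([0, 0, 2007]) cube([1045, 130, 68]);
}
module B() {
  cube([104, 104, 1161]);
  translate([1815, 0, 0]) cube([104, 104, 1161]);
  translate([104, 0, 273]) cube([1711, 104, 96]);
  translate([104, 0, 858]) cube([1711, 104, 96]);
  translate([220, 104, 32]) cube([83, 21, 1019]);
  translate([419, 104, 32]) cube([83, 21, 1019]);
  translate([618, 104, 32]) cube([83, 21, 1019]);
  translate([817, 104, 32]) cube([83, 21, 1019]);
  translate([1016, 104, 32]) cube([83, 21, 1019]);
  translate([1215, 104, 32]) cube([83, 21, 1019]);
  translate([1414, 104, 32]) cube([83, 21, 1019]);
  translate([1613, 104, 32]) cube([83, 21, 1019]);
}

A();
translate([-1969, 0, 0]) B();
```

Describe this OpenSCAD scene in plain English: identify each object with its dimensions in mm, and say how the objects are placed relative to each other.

A is a rectangular door frame: two vertical jambs of 80×130 mm section, 2007 mm tall, with a clear opening 885 mm wide between their inner faces. A header 68 mm tall and 130 mm deep lies on top of the jambs and spans the full outside width.

B is a fence section. Two 104×104 mm posts, 1161 mm tall, stand on the floor with a clear span of 1711 mm between their inner faces. Two horizontal rails of 104×96 mm section span the gap between the posts with their undersides at z = 273 mm and z = 858 mm, flush with the posts' −y face. 8 pickets, each 83 mm wide, 21 mm thick and 1019 mm tall, are fixed to the +y face of the rails with their bottoms at z = 32 mm, evenly spaced across the span with equal gaps (rounded down to the nearest mm) at the −x end and between each pair — any rounding remainder accumulates at the +x end.

The fence section is on the floor beside the door frame on its −x side.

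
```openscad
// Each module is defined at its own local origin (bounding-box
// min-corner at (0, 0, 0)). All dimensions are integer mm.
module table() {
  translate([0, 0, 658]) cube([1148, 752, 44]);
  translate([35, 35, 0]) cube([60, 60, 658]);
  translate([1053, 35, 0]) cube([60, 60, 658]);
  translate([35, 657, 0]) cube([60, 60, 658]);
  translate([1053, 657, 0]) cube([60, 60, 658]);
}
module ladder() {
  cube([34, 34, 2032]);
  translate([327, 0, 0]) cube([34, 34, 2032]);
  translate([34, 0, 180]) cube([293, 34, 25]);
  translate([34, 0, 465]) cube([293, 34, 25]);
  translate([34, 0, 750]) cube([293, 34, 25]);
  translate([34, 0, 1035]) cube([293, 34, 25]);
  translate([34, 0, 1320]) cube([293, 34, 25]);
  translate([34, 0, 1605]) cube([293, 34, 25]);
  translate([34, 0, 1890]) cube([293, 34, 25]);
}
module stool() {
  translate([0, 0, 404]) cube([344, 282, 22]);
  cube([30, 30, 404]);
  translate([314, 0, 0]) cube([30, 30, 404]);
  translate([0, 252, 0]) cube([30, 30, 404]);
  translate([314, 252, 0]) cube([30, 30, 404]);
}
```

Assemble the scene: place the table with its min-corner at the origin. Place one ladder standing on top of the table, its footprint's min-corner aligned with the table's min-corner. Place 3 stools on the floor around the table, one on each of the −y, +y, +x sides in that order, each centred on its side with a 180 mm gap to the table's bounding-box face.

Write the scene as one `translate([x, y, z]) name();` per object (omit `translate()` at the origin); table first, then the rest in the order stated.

table();
translate([0, 0, 702]) ladder();
translate([402, -462, 0]) stool();
translate([402, 932, 0]) stool();
translate([1328, 235, 0]) stool();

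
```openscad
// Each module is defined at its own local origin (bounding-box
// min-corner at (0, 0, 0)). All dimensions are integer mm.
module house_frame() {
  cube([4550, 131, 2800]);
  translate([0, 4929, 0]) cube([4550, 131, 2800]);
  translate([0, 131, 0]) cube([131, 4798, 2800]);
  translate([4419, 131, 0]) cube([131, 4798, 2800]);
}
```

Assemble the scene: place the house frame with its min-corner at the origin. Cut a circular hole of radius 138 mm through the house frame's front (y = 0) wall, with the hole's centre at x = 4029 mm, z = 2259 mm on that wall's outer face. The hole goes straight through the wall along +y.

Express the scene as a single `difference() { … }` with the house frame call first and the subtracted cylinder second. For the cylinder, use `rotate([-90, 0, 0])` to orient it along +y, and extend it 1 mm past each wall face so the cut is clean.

difference() {
  house_frame();
  translate([4029, -1, 2259]) rotate([-90, 0, 0]) cylinder(h = 133, r = 138);
}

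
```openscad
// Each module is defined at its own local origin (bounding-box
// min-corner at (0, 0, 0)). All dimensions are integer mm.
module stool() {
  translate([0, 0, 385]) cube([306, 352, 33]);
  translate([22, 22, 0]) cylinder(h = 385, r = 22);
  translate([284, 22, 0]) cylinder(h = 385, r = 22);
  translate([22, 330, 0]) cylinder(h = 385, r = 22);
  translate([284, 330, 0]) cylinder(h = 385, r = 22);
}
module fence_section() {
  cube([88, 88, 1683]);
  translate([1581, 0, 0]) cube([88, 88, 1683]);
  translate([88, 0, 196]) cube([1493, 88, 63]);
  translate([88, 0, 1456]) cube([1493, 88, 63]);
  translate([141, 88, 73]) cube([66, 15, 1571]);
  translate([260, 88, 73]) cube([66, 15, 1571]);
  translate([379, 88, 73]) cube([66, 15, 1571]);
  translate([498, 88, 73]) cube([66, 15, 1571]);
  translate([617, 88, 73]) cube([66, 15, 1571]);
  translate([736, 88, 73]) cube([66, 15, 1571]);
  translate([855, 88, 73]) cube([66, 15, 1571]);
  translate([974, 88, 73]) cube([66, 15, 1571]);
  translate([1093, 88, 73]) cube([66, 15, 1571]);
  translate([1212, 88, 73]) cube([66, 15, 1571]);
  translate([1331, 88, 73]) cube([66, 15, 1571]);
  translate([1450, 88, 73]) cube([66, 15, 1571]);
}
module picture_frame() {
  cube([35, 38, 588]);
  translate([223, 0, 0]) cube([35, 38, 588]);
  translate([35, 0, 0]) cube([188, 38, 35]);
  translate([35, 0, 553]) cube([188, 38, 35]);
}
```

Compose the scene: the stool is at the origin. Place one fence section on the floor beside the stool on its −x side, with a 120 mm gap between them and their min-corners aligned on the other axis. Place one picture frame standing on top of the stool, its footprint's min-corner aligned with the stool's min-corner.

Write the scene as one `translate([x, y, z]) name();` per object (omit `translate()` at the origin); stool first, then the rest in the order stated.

stool();
translate([-1789, 0, 0]) fence_section();
translate([0, 0, 418]) picture_frame();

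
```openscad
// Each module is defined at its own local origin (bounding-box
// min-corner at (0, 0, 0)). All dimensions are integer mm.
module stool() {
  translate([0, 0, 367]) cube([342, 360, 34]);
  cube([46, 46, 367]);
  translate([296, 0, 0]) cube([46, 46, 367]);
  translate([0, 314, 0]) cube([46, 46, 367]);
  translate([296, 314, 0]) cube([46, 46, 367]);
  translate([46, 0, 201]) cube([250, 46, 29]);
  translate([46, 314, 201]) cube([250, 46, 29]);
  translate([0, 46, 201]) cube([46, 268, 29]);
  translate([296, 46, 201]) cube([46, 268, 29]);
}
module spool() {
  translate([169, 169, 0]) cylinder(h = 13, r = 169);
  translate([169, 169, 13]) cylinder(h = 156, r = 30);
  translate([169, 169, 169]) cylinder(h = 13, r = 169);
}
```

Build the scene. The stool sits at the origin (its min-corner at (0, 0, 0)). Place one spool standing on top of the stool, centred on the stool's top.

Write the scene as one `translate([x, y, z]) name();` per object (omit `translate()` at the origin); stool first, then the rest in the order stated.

stool();
translate([2, 11, 401]) spool();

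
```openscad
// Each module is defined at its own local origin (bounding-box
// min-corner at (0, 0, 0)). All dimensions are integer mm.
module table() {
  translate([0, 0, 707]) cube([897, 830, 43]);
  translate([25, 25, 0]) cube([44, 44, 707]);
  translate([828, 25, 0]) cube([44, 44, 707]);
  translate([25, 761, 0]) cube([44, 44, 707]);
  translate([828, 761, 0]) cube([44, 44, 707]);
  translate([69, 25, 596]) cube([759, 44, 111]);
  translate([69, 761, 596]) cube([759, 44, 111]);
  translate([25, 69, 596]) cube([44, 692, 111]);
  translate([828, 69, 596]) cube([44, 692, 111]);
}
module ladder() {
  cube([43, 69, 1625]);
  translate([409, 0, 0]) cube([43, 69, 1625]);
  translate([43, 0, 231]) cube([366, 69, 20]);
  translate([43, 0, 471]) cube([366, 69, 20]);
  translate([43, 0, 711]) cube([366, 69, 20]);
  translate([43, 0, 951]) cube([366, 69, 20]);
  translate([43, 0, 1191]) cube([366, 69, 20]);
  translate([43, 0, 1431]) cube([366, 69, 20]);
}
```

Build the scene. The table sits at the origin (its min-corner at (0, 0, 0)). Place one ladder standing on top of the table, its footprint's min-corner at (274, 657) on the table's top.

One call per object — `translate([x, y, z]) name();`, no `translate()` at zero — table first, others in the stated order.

table();
translate([274, 657, 750]) ladder();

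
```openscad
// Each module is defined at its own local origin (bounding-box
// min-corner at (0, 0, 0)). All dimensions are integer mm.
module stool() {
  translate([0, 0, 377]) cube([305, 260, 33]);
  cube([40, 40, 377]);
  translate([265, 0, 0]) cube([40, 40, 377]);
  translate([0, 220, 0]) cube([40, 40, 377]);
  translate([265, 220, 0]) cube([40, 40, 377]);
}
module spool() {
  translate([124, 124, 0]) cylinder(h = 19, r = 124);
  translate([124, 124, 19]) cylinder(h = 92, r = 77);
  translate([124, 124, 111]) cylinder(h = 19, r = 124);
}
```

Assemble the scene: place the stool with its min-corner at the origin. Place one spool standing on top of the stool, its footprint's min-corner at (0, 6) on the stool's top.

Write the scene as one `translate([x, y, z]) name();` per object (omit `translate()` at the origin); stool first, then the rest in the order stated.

stool();
translate([0, 6, 410]) spool();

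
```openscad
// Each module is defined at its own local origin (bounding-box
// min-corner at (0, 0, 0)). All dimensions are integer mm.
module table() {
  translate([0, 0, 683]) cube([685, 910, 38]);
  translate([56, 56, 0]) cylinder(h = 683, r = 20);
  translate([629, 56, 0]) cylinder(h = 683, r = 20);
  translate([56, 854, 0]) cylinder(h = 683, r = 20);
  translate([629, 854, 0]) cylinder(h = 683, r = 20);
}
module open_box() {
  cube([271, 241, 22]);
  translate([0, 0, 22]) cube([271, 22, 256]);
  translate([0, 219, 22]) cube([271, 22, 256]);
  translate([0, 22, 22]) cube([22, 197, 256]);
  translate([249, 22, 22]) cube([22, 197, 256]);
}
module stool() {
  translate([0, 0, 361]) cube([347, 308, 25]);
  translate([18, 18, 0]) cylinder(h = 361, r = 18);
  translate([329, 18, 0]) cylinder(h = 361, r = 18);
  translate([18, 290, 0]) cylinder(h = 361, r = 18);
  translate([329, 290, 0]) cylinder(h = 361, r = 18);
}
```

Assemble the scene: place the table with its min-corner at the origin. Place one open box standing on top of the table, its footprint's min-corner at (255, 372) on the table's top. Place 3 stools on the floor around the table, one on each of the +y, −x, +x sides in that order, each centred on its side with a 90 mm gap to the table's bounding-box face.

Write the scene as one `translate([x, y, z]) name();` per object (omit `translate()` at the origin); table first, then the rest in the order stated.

table();
translate([255, 372, 721]) open_box();
translate([169, 1000, 0]) stool();
translate([-437, 301, 0]) stool();
translate([775, 301, 0]) stool();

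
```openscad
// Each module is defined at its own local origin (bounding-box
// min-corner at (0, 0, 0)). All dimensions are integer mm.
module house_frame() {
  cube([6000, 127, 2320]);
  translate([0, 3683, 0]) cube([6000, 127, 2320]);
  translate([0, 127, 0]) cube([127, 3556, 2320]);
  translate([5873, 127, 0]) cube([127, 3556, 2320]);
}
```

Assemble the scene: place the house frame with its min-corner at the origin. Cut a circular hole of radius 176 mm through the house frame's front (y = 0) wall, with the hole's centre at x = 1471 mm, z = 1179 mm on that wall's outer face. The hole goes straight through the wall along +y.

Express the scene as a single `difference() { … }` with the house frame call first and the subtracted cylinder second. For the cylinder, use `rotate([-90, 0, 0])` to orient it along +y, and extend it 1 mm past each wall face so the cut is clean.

difference() {
  house_frame();
  translate([1471, -1, 1179]) rotate([-90, 0, 0]) cylinder(h = 129, r = 176);
}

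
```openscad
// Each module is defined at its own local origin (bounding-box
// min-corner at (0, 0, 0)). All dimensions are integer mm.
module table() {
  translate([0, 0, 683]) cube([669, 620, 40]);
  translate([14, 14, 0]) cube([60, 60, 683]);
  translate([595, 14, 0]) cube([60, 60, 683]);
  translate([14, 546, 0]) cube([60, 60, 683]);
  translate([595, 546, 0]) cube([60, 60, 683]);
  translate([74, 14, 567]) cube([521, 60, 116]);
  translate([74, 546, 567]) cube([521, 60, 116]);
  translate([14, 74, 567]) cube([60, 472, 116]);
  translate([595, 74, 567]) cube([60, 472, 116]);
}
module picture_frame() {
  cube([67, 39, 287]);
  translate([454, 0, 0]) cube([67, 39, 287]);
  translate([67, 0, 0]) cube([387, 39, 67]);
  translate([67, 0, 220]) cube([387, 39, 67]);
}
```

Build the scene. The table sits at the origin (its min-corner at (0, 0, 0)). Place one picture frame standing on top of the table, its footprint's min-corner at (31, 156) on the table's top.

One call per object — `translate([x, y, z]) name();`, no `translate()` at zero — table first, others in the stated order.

table();
translate([31, 156, 723]) picture_frame();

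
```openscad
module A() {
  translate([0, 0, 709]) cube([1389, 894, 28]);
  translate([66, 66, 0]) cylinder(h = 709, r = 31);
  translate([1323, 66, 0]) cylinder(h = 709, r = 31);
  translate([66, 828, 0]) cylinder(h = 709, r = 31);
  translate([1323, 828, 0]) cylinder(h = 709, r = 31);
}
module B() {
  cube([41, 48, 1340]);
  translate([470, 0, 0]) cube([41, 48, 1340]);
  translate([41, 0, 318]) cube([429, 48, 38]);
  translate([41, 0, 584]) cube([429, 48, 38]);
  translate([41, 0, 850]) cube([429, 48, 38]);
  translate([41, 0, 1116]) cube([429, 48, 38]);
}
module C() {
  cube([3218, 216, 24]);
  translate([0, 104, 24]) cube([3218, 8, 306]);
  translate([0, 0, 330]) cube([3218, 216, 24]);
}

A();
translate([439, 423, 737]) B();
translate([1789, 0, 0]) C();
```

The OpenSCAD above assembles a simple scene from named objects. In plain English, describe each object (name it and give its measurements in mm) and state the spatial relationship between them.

A is a table: top 1389 mm (x) × 894 mm (y), 28 mm thick, upper face at z = 737 mm, on four round legs of 62 mm diameter, each leg's bounding box inset 35 mm from the nearest pair of top edges, running from z = 0 to the bottom of the top.

B is a wooden ladder with two side rails of 41×48 mm section and 1340 mm height, set 511 mm apart overall. Between them run 4 rectangular rungs (48 mm deep, 38 mm thick), front faces flush with the rails' −y face. The bottom of the first rung is 318 mm above the floor and each subsequent rung is 266 mm higher than the one below.

C is an I-beam lying along x, 3218 mm long. Overall section height 354 mm. Two flanges 216 mm wide (y) and 24 mm thick, one on the floor and one at the top; a web 8 mm thick runs between them, centred on the flange width.

The ladder is on top of the table, centred. The I-beam is on the floor beside the table on its +x side.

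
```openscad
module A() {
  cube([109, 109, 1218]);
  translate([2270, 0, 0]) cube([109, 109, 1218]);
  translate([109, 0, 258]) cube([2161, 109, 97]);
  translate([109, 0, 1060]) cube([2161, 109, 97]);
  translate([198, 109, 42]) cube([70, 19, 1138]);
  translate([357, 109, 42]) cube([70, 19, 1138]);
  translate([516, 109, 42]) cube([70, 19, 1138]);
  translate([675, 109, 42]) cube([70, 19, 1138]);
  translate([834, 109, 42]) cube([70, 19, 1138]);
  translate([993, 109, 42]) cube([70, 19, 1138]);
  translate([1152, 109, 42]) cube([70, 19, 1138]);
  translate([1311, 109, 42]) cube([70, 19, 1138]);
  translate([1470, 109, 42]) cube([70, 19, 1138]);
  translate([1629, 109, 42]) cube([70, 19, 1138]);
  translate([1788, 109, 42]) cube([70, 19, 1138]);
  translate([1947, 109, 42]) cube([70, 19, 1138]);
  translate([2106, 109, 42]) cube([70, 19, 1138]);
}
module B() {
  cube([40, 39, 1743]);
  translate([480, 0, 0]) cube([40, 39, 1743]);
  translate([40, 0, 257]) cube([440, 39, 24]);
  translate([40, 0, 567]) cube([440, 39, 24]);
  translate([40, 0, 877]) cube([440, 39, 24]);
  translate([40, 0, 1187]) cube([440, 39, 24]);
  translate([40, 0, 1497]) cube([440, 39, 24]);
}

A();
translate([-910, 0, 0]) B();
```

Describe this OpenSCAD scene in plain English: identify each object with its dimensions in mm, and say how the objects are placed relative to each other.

A is a fence section. Two 109×109 mm posts, 1218 mm tall, stand on the floor with a clear span of 2161 mm between their inner faces. Two horizontal rails of 109×97 mm section span the gap between the posts with their undersides at z = 258 mm and z = 1060 mm, flush with the posts' −y face. 13 pickets, each 70 mm wide, 19 mm thick and 1138 mm tall, are fixed to the +y face of the rails with their bottoms at z = 42 mm, evenly spaced across the span with equal gaps (rounded down to the nearest mm) at the −x end and between each pair — any rounding remainder accumulates at the +x end.

B is a straight ladder. Two 40×39 mm vertical rails, 1743 mm tall, stand 520 mm apart (outside-to-outside) with their front faces coplanar on the −y side. 5 rungs, each 39 mm deep and 24 mm tall, span between the inner faces of the rails, front faces flush with the rails. The lowest rung's underside is at z = 257 mm and rungs are spaced 310 mm apart (underside to underside).

The ladder is on the floor beside the fence section on its −x side.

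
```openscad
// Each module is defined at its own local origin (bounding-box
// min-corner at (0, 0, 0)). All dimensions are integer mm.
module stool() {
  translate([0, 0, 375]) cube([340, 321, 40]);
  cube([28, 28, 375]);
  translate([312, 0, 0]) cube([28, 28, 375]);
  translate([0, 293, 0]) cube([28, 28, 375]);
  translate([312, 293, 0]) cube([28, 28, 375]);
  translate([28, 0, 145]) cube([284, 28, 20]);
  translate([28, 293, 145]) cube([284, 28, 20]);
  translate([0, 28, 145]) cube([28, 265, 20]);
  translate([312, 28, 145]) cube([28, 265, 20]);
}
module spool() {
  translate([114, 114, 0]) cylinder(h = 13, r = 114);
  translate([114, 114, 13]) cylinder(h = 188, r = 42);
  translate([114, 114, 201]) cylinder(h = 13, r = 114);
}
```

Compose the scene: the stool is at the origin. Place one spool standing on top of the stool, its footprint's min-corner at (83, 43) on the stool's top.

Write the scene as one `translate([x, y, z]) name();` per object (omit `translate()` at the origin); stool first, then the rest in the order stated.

stool();
translate([83, 43, 415]) spool();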